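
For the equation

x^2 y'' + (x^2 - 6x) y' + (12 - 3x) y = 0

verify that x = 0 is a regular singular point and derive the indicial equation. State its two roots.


Divide by x^2 to reach normal form y'' + P_1(x) y' + P_2(x) y = 0 with P_1(x) = 1 - 6/x and P_2(x) = -3/x + 12/x^2.
x = 0 is a singular point because the y'-coefficient 1 - 6/x has a pole at x = 0 and the y-coefficient -3/x + 12/x^2 has a pole at x = 0.
It is a regular singular point because x P_1(x) = p(x) = x - 6 and x^2 P_2(x) = q(x) = 12 - 3x are polynomials, hence analytic at x = 0.
p(0) = -6,  q(0) = 12.
Indicial equation: r(r-1) + p(0) r + q(0) = 0, i.e. r^2 + (p(0) - 1) r + q(0) = 0, i.e. r^2 - 7 r + 12 = 0.
Discriminant: (-7)^2 - 4(12) = 1, so r = (7 ± 1)/2.
Solving: r_1 = 4, r_2 = 3.

indicial: r^2 - 7 r + 12 = 0; roots r_1 = 4, r_2 = 3


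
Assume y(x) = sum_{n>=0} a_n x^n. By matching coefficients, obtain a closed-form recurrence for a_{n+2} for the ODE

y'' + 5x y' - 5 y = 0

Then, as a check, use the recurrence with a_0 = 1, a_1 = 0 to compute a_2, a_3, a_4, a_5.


Substitute y = sum_n a_n x^n.
y''(x) has coefficient (n+2)(n+1) a_{n+2} at x^n;
5 x y'(x) has coefficient 5 n a_n at x^n (shift);
-5 y(x) has coefficient -5 a_n at x^n.
Matching x^n: (n+2)(n+1) a_{n+2} + (5n - 5) a_n = 0.
Thus a_{n+2} = (-5n + 5) / ((n+1)(n+2)) * a_n.

Check with a_0 = 1, a_1 = 0 (apply the recurrence for n = 0, 1, 2, 3): a_0 = 1, a_1 = 0, a_2 = 5/2, a_3 = 0, a_4 = -25/24, a_5 = 0.

a_(n+2) = (-5n + 5) / ((n+1)(n+2)) * a_n; check: a_0 = 1, a_1 = 0, a_2 = 5/2, a_3 = 0, a_4 = -25/24, a_5 = 0


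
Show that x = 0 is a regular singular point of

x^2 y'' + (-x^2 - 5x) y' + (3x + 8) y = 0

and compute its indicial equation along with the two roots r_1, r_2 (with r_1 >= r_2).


Divide by x^2 to reach normal form y'' + P_1(x) y' + P_2(x) y = 0 with P_1(x) = -1 - 5/x and P_2(x) = 3/x + 8/x^2.
x = 0 is a singular point because the y'-coefficient -1 - 5/x has a pole at x = 0 and the y-coefficient 3/x + 8/x^2 has a pole at x = 0.
It is a regular singular point because x P_1(x) = p(x) = -x - 5 and x^2 P_2(x) = q(x) = 3x + 8 are polynomials, hence analytic at x = 0.
p(0) = -5,  q(0) = 8.
Indicial equation: r(r-1) + p(0) r + q(0) = 0, i.e. r^2 + (p(0) - 1) r + q(0) = 0, i.e. r^2 - 6 r + 8 = 0.
Discriminant: (-6)^2 - 4(8) = 4, so r = (6 ± 2)/2.
Solving: r_1 = 4, r_2 = 2.

indicial: r^2 - 6 r + 8 = 0; roots r_1 = 4, r_2 = 2


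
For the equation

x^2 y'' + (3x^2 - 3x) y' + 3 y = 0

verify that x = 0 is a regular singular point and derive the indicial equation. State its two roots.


Divide by x^2 to reach normal form y'' + P_1(x) y' + P_2(x) y = 0 with P_1(x) = 3 - 3/x and P_2(x) = 3/x^2.
x = 0 is a singular point because the y'-coefficient 3 - 3/x has a pole at x = 0 and the y-coefficient 3/x^2 has a pole at x = 0.
It is a regular singular point because x P_1(x) = p(x) = 3x - 3 and x^2 P_2(x) = q(x) = 3 are polynomials, hence analytic at x = 0.
p(0) = -3,  q(0) = 3.
Indicial equation: r(r-1) + p(0) r + q(0) = 0, i.e. r^2 + (p(0) - 1) r + q(0) = 0, i.e. r^2 - 4 r + 3 = 0.
Discriminant: (-4)^2 - 4(3) = 4, so r = (4 ± 2)/2.
Solving: r_1 = 3, r_2 = 1.

indicial: r^2 - 4 r + 3 = 0; roots r_1 = 3, r_2 = 1


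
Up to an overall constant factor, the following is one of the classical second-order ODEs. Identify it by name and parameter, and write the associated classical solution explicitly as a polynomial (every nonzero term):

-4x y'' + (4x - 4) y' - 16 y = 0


All three coefficients share the factor -4; dividing through by -4 gives  x y'' + (1 - x) y' + 4 y = 0.
This matches the Laguerre equation x y'' + (1 - x) y' + n y = 0 with n = 4; the polynomial solution is L_4(x).
With y = sum_k a_k x^k, matching x^k gives (k+1)k a_{k+1} + (k+1) a_{k+1} - k a_k + n a_k = 0, i.e. (k+1)^2 a_{k+1} = (k - n) a_k = (k - 4) a_k. The right side vanishes at k = 4, so the series terminates at degree 4.
Standard normalization L_n(0) = 1 gives a_0 = 1. Work upward with a_{k+1} = (k - 4) a_k / (k+1)^2:
  a_1 = (0 - 4)(1) / 1^2 = -4/1 = -4
  a_2 = (1 - 4)(-4) / 2^2 = 12/4 = 3
  a_3 = (2 - 4)(3) / 3^2 = -6/9 = -2/3
  a_4 = (3 - 4)(-2/3) / 4^2 = (2/3)/16 = 1/24
Hence L_4(x) = x^4/24 - 2 x^3/3 + 3 x^2 - 4 x + 1.

L_4(x); series = x^4/24 - 2 x^3/3 + 3 x^2 - 4 x + 1


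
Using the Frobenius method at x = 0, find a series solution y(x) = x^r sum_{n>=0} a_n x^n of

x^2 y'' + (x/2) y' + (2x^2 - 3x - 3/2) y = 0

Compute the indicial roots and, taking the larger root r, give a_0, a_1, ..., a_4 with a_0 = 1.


Write in Frobenius form y'' + (p(x)/x) y' + (q(x)/x^2) y = 0:
  p(x) = 1/2,  q(x) = 2x^2 - 3x - 3/2.
Indicial equation: r(r-1) + (1/2) r + (-3/2) = 0 -> roots r_1 = 3/2, r_2 = -1.
Take r = r_1 = 3/2. Let y(x) = x^r sum_{n>=0} a_n x^n with a_0 = 1.
Substitute y = x^r sum a_n x^n and match x^{r+n}. The recurrence is
  D(n) a_n - 3 a_{n-1} + 2 a_{n-2} = 0,  where D(n) = (r+n)(r+n-1) + (1/2)(r+n) + (-3/2).
  a_n = [3 a_{n-1} - 2 a_{n-2}] / D(n).
Since the indicial polynomial factors as (r - r_1)(r - r_2), D(n) = (r_1 + n - r_1)(r_1 + n - r_2) = n(n + 5/2).
Evaluating step by step (a_0 = 1):
  n = 1: D(1) = 1(1 + 5/2) = 7/2; numerator = 3(1) = 3; a_1 = (3)/(7/2) = 6/7
  n = 2: D(2) = 2(2 + 5/2) = 9; numerator = 3(6/7) - 2(1) = 4/7; a_2 = (4/7)/(9) = 4/63
  n = 3: D(3) = 3(3 + 5/2) = 33/2; numerator = 3(4/63) - 2(6/7) = -32/21; a_3 = (-32/21)/(33/2) = -64/693
  n = 4: D(4) = 4(4 + 5/2) = 26; numerator = 3(-64/693) - 2(4/63) = -40/99; a_4 = (-40/99)/(26) = -20/1287

r = 3/2; a_0 = 1; a_1 = 6/7; a_2 = 4/63; a_3 = -64/693; a_4 = -20/1287


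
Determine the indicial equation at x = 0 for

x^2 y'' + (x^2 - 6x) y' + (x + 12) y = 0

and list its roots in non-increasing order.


Divide by x^2 to reach normal form y'' + P_1(x) y' + P_2(x) y = 0 with P_1(x) = 1 - 6/x and P_2(x) = 1/x + 12/x^2.
x = 0 is a singular point because the y'-coefficient 1 - 6/x has a pole at x = 0 and the y-coefficient 1/x + 12/x^2 has a pole at x = 0.
It is a regular singular point because x P_1(x) = p(x) = x - 6 and x^2 P_2(x) = q(x) = x + 12 are polynomials, hence analytic at x = 0.
p(0) = -6,  q(0) = 12.
Indicial equation: r(r-1) + p(0) r + q(0) = 0, i.e. r^2 + (p(0) - 1) r + q(0) = 0, i.e. r^2 - 7 r + 12 = 0.
Discriminant: (-7)^2 - 4(12) = 1, so r = (7 ± 1)/2.
Solving: r_1 = 4, r_2 = 3.

indicial: r^2 - 7 r + 12 = 0; roots r_1 = 4, r_2 = 3


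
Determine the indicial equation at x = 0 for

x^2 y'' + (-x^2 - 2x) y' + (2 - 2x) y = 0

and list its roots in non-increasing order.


Divide by x^2 to reach normal form y'' + P_1(x) y' + P_2(x) y = 0 with P_1(x) = -1 - 2/x and P_2(x) = -2/x + 2/x^2.
x = 0 is a singular point because the y'-coefficient -1 - 2/x has a pole at x = 0 and the y-coefficient -2/x + 2/x^2 has a pole at x = 0.
It is a regular singular point because x P_1(x) = p(x) = -x - 2 and x^2 P_2(x) = q(x) = 2 - 2x are polynomials, hence analytic at x = 0.
p(0) = -2,  q(0) = 2.
Indicial equation: r(r-1) + p(0) r + q(0) = 0, i.e. r^2 + (p(0) - 1) r + q(0) = 0, i.e. r^2 - 3 r + 2 = 0.
Discriminant: (-3)^2 - 4(2) = 1, so r = (3 ± 1)/2.
Solving: r_1 = 2, r_2 = 1.

indicial: r^2 - 3 r + 2 = 0; roots r_1 = 2, r_2 = 1


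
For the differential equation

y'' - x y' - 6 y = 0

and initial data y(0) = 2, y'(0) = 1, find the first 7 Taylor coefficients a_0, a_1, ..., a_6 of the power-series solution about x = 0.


Ansatz: y(x) = sum_{n>=0} a_n x^n, so y'(x) = sum_{n>=1} n a_n x^(n-1) and y''(x) = sum_{n>=2} n(n-1) a_n x^(n-2).
Substitute into P(x) y'' + Q(x) y' + R(x) y = 0 with P(x) = 1, Q(x) = -x, R(x) = -6, and match powers of x.
Initial conditions: a_0 = 2, a_1 = 1.
Setting the coefficient of each power of x to zero and solving order by order (substituting the coefficients already found):
  x^0: 2 a_2 - 6 a_0 = 0  ->  2 a_2 = 6 a_0 = 12  ->  a_2 = 6
  x^1: 6 a_3 - 7 a_1 = 0  ->  6 a_3 = 7 a_1 = 7  ->  a_3 = 7/6
  x^2: 12 a_4 - 8 a_2 = 0  ->  12 a_4 = 8 a_2 = 48  ->  a_4 = 4
  x^3: 20 a_5 - 9 a_3 = 0  ->  20 a_5 = 9 a_3 = 21/2  ->  a_5 = 21/40
  x^4: 30 a_6 - 10 a_4 = 0  ->  30 a_6 = 10 a_4 = 40  ->  a_6 = 4/3
Truncated series: y(x) = 2 + x + 6 x^2 + (7/6) x^3 + 4 x^4 + (21/40) x^5 + (4/3) x^6 + O(x^7).

a_0 = 2; a_1 = 1; a_2 = 6; a_3 = 7/6; a_4 = 4; a_5 = 21/40; a_6 = 4/3


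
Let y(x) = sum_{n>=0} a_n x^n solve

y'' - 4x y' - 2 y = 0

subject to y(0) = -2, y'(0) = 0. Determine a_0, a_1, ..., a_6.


Ansatz: y(x) = sum_{n>=0} a_n x^n, so y'(x) = sum_{n>=1} n a_n x^(n-1) and y''(x) = sum_{n>=2} n(n-1) a_n x^(n-2).
Substitute into P(x) y'' + Q(x) y' + R(x) y = 0 with P(x) = 1, Q(x) = -4x, R(x) = -2, and match powers of x.
Initial conditions: a_0 = -2, a_1 = 0.
Setting the coefficient of each power of x to zero and solving order by order (substituting the coefficients already found):
  x^0: 2 a_2 - 2 a_0 = 0  ->  2 a_2 = 2 a_0 = -4  ->  a_2 = -2
  x^1: 6 a_3 - 6 a_1 = 0  ->  6 a_3 = 6 a_1 = 0  ->  a_3 = 0
  x^2: 12 a_4 - 10 a_2 = 0  ->  12 a_4 = 10 a_2 = -20  ->  a_4 = -5/3
  x^3: 20 a_5 - 14 a_3 = 0  ->  20 a_5 = 14 a_3 = 0  ->  a_5 = 0
  x^4: 30 a_6 - 18 a_4 = 0  ->  30 a_6 = 18 a_4 = -30  ->  a_6 = -1
Truncated series: y(x) = -2 - 2 x^2 - (5/3) x^4 - x^6 + O(x^7).

a_0 = -2; a_1 = 0; a_2 = -2; a_3 = 0; a_4 = -5/3; a_5 = 0; a_6 = -1


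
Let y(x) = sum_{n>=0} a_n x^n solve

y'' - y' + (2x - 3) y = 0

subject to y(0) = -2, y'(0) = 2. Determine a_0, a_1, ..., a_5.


Ansatz: y(x) = sum_{n>=0} a_n x^n, so y'(x) = sum_{n>=1} n a_n x^(n-1) and y''(x) = sum_{n>=2} n(n-1) a_n x^(n-2).
Substitute into P(x) y'' + Q(x) y' + R(x) y = 0 with P(x) = 1, Q(x) = -1, R(x) = 2x - 3, and match powers of x.
Initial conditions: a_0 = -2, a_1 = 2.
Setting the coefficient of each power of x to zero and solving order by order (substituting the coefficients already found):
  x^0: 2 a_2 - a_1 - 3 a_0 = 0  ->  2 a_2 = a_1 + 3 a_0 = -4  ->  a_2 = -2
  x^1: 6 a_3 - 2 a_2 - 3 a_1 + 2 a_0 = 0  ->  6 a_3 = 2 a_2 + 3 a_1 - 2 a_0 = 6  ->  a_3 = 1
  x^2: 12 a_4 - 3 a_3 - 3 a_2 + 2 a_1 = 0  ->  12 a_4 = 3 a_3 + 3 a_2 - 2 a_1 = -7  ->  a_4 = -7/12
  x^3: 20 a_5 - 4 a_4 - 3 a_3 + 2 a_2 = 0  ->  20 a_5 = 4 a_4 + 3 a_3 - 2 a_2 = 14/3  ->  a_5 = 7/30
Truncated series: y(x) = -2 + 2 x - 2 x^2 + x^3 - (7/12) x^4 + (7/30) x^5 + O(x^6).

a_0 = -2; a_1 = 2; a_2 = -2; a_3 = 1; a_4 = -7/12; a_5 = 7/30


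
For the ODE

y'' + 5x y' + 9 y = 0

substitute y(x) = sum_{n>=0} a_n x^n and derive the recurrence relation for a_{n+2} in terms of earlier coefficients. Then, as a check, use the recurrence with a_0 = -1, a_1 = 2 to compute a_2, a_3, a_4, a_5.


Substitute y = sum_n a_n x^n.
y''(x) has coefficient (n+2)(n+1) a_{n+2} at x^n;
5 x y'(x) has coefficient 5 n a_n at x^n (shift);
9 y(x) has coefficient 9 a_n at x^n.
Matching x^n: (n+2)(n+1) a_{n+2} + (5n + 9) a_n = 0.
Thus a_{n+2} = (-5n - 9) / ((n+1)(n+2)) * a_n.

Check with a_0 = -1, a_1 = 2 (apply the recurrence for n = 0, 1, 2, 3): a_0 = -1, a_1 = 2, a_2 = 9/2, a_3 = -14/3, a_4 = -57/8, a_5 = 28/5.

a_(n+2) = (-5n - 9) / ((n+1)(n+2)) * a_n; check: a_0 = -1, a_1 = 2, a_2 = 9/2, a_3 = -14/3, a_4 = -57/8, a_5 = 28/5


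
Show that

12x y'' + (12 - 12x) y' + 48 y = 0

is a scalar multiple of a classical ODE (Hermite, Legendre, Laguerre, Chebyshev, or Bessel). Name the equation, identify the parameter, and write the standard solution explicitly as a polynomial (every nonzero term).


All three coefficients share the factor 12; dividing through by 12 gives  x y'' + (1 - x) y' + 4 y = 0.
This matches the Laguerre equation x y'' + (1 - x) y' + n y = 0 with n = 4; the polynomial solution is L_4(x).
With y = sum_k a_k x^k, matching x^k gives (k+1)k a_{k+1} + (k+1) a_{k+1} - k a_k + n a_k = 0, i.e. (k+1)^2 a_{k+1} = (k - n) a_k = (k - 4) a_k. The right side vanishes at k = 4, so the series terminates at degree 4.
Standard normalization L_n(0) = 1 gives a_0 = 1. Work upward with a_{k+1} = (k - 4) a_k / (k+1)^2:
  a_1 = (0 - 4)(1) / 1^2 = -4/1 = -4
  a_2 = (1 - 4)(-4) / 2^2 = 12/4 = 3
  a_3 = (2 - 4)(3) / 3^2 = -6/9 = -2/3
  a_4 = (3 - 4)(-2/3) / 4^2 = (2/3)/16 = 1/24
Hence L_4(x) = x^4/24 - 2 x^3/3 + 3 x^2 - 4 x + 1.

L_4(x); series = x^4/24 - 2 x^3/3 + 3 x^2 - 4 x + 1


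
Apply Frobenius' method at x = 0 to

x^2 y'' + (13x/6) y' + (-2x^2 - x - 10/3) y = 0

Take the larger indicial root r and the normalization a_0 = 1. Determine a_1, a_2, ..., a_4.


Write in Frobenius form y'' + (p(x)/x) y' + (q(x)/x^2) y = 0:
  p(x) = 13/6,  q(x) = -2x^2 - x - 10/3.
Indicial equation: r(r-1) + (13/6) r + (-10/3) = 0 -> roots r_1 = 4/3, r_2 = -5/2.
Take r = r_1 = 4/3. Let y(x) = x^r sum_{n>=0} a_n x^n with a_0 = 1.
Substitute y = x^r sum a_n x^n and match x^{r+n}. The recurrence is
  D(n) a_n - 1 a_{n-1} - 2 a_{n-2} = 0,  where D(n) = (r+n)(r+n-1) + (13/6)(r+n) + (-10/3).
  a_n = [1 a_{n-1} + 2 a_{n-2}] / D(n).
Since the indicial polynomial factors as (r - r_1)(r - r_2), D(n) = (r_1 + n - r_1)(r_1 + n - r_2) = n(n + 23/6).
Evaluating step by step (a_0 = 1):
  n = 1: D(1) = 1(1 + 23/6) = 29/6; numerator = 1(1) = 1; a_1 = (1)/(29/6) = 6/29
  n = 2: D(2) = 2(2 + 23/6) = 35/3; numerator = 1(6/29) + 2(1) = 64/29; a_2 = (64/29)/(35/3) = 192/1015
  n = 3: D(3) = 3(3 + 23/6) = 41/2; numerator = 1(192/1015) + 2(6/29) = 612/1015; a_3 = (612/1015)/(41/2) = 1224/41615
  n = 4: D(4) = 4(4 + 23/6) = 94/3; numerator = 1(1224/41615) + 2(192/1015) = 2424/5945; a_4 = (2424/5945)/(94/3) = 3636/279415

r = 4/3; a_0 = 1; a_1 = 6/29; a_2 = 192/1015; a_3 = 1224/41615; a_4 = 3636/279415


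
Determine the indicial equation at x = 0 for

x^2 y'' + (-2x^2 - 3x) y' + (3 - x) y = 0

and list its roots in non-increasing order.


Divide by x^2 to reach normal form y'' + P_1(x) y' + P_2(x) y = 0 with P_1(x) = -2 - 3/x and P_2(x) = -1/x + 3/x^2.
x = 0 is a singular point because the y'-coefficient -2 - 3/x has a pole at x = 0 and the y-coefficient -1/x + 3/x^2 has a pole at x = 0.
It is a regular singular point because x P_1(x) = p(x) = -2x - 3 and x^2 P_2(x) = q(x) = 3 - x are polynomials, hence analytic at x = 0.
p(0) = -3,  q(0) = 3.
Indicial equation: r(r-1) + p(0) r + q(0) = 0, i.e. r^2 + (p(0) - 1) r + q(0) = 0, i.e. r^2 - 4 r + 3 = 0.
Discriminant: (-4)^2 - 4(3) = 4, so r = (4 ± 2)/2.
Solving: r_1 = 3, r_2 = 1.

indicial: r^2 - 4 r + 3 = 0; roots r_1 = 3, r_2 = 1


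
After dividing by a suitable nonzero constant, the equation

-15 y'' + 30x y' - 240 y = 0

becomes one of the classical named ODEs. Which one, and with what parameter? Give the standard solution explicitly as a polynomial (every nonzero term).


All three coefficients share the factor -15; dividing through by -15 gives  y'' - 2x y' + 16 y = 0.
This matches the Hermite equation y'' - 2x y' + 2n y = 0 with 2n = 16, so n = 8; the polynomial solution is H_8(x).
With y = sum_k a_k x^k, matching x^k gives (k+2)(k+1) a_{k+2} = 2(k - n) a_k = 2(k - 8) a_k. The right side vanishes at k = 8, so the series with the parity of 8 terminates at degree 8.
Standard normalization: leading coefficient of H_n is 2^n, so a_8 = 2^8 = 256. Work downward with a_k = (k+1)(k+2) a_{k+2} / (2(k - n)):
  a_6 = (7)(8)(256) / (2(6 - 8)) = 14336/(-4) = -3584
  a_4 = (5)(6)(-3584) / (2(4 - 8)) = -107520/(-8) = 13440
  a_2 = (3)(4)(13440) / (2(2 - 8)) = 161280/(-12) = -13440
  a_0 = (1)(2)(-13440) / (2(0 - 8)) = -26880/(-16) = 1680
Hence H_8(x) = 256 x^8 - 3584 x^6 + 13440 x^4 - 13440 x^2 + 1680.

H_8(x); series = 256 x^8 - 3584 x^6 + 13440 x^4 - 13440 x^2 + 1680


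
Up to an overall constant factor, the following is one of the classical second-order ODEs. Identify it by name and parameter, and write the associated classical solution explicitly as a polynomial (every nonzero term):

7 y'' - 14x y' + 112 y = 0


All three coefficients share the factor 7; dividing through by 7 gives  y'' - 2x y' + 16 y = 0.
This matches the Hermite equation y'' - 2x y' + 2n y = 0 with 2n = 16, so n = 8; the polynomial solution is H_8(x).
With y = sum_k a_k x^k, matching x^k gives (k+2)(k+1) a_{k+2} = 2(k - n) a_k = 2(k - 8) a_k. The right side vanishes at k = 8, so the series with the parity of 8 terminates at degree 8.
Standard normalization: leading coefficient of H_n is 2^n, so a_8 = 2^8 = 256. Work downward with a_k = (k+1)(k+2) a_{k+2} / (2(k - n)):
  a_6 = (7)(8)(256) / (2(6 - 8)) = 14336/(-4) = -3584
  a_4 = (5)(6)(-3584) / (2(4 - 8)) = -107520/(-8) = 13440
  a_2 = (3)(4)(13440) / (2(2 - 8)) = 161280/(-12) = -13440
  a_0 = (1)(2)(-13440) / (2(0 - 8)) = -26880/(-16) = 1680
Hence H_8(x) = 256 x^8 - 3584 x^6 + 13440 x^4 - 13440 x^2 + 1680.

H_8(x); series = 256 x^8 - 3584 x^6 + 13440 x^4 - 13440 x^2 + 1680


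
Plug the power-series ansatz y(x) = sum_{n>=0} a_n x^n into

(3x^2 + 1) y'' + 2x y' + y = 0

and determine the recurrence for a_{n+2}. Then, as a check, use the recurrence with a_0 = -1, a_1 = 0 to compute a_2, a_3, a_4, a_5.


Substitute y = sum_n a_n x^n.
(1 + 3 x^2) y'' contributes (n+2)(n+1) a_{n+2} + 3 n(n-1) a_n at x^n.
2 x y'(x) contributes 2 n a_n at x^n.
y(x) contributes 1 a_n at x^n.
Matching x^n: (n+2)(n+1) a_{n+2} + (3 n(n-1) + 2 n + 1) a_n = 0.
Thus a_{n+2} = (-3 n(n-1) - 2 n - 1) / ((n+1)(n+2)) * a_n.

Check with a_0 = -1, a_1 = 0 (apply the recurrence for n = 0, 1, 2, 3): a_0 = -1, a_1 = 0, a_2 = 1/2, a_3 = 0, a_4 = -11/24, a_5 = 0.

a_(n+2) = (-3 n(n-1) - 2 n - 1) / ((n+1)(n+2)) * a_n; check: a_0 = -1, a_1 = 0, a_2 = 1/2, a_3 = 0, a_4 = -11/24, a_5 = 0


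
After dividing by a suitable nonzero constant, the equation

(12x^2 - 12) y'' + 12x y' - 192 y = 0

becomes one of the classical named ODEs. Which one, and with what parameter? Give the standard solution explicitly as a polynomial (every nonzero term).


All three coefficients share the factor -12; dividing through by -12 gives  (1 - x^2) y'' - x y' + 16 y = 0.
This matches the Chebyshev equation (1 - x^2) y'' - x y' + n^2 y = 0 (note the -x y' term, not -2x y') with n^2 = 16, so n = 4; the polynomial solution is T_4(x).
With y = sum_k a_k x^k, matching x^k gives (k+2)(k+1) a_{k+2} = (k^2 - n^2) a_k = (k - 4)(k + 4) a_k. The right side vanishes at k = 4, so the series with the parity of 4 terminates at degree 4.
Standard normalization: leading coefficient of T_n is 2^(n-1), so a_4 = 2^3 = 8. Work downward with a_k = (k+1)(k+2) a_{k+2} / ((k - 4)(k + 4)):
  a_2 = (3)(4)(8) / ((2 - 4)(2 + 4)) = 96/(-12) = -8
  a_0 = (1)(2)(-8) / ((0 - 4)(0 + 4)) = -16/(-16) = 1
Hence T_4(x) = 8 x^4 - 8 x^2 + 1.

T_4(x); series = 8 x^4 - 8 x^2 + 1


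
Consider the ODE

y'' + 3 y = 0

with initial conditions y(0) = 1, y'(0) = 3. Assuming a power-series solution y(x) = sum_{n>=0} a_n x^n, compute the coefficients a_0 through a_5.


Ansatz: y(x) = sum_{n>=0} a_n x^n, so y'(x) = sum_{n>=1} n a_n x^(n-1) and y''(x) = sum_{n>=2} n(n-1) a_n x^(n-2).
Substitute into P(x) y'' + Q(x) y' + R(x) y = 0 with P(x) = 1, Q(x) = 0, R(x) = 3, and match powers of x.
Initial conditions: a_0 = 1, a_1 = 3.
Setting the coefficient of each power of x to zero and solving order by order (substituting the coefficients already found):
  x^0: 2 a_2 + 3 a_0 = 0  ->  2 a_2 = -3 a_0 = -3  ->  a_2 = -3/2
  x^1: 6 a_3 + 3 a_1 = 0  ->  6 a_3 = -3 a_1 = -9  ->  a_3 = -3/2
  x^2: 12 a_4 + 3 a_2 = 0  ->  12 a_4 = -3 a_2 = 9/2  ->  a_4 = 3/8
  x^3: 20 a_5 + 3 a_3 = 0  ->  20 a_5 = -3 a_3 = 9/2  ->  a_5 = 9/40
Truncated series: y(x) = 1 + 3 x - (3/2) x^2 - (3/2) x^3 + (3/8) x^4 + (9/40) x^5 + O(x^6).

a_0 = 1; a_1 = 3; a_2 = -3/2; a_3 = -3/2; a_4 = 3/8; a_5 = 9/40


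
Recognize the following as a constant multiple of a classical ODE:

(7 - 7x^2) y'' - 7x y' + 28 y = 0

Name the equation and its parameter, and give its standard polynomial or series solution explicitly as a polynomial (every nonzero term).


All three coefficients share the factor 7; dividing through by 7 gives  (1 - x^2) y'' - x y' + 4 y = 0.
This matches the Chebyshev equation (1 - x^2) y'' - x y' + n^2 y = 0 (note the -x y' term, not -2x y') with n^2 = 4, so n = 2; the polynomial solution is T_2(x).
With y = sum_k a_k x^k, matching x^k gives (k+2)(k+1) a_{k+2} = (k^2 - n^2) a_k = (k - 2)(k + 2) a_k. The right side vanishes at k = 2, so the series with the parity of 2 terminates at degree 2.
Standard normalization: leading coefficient of T_n is 2^(n-1), so a_2 = 2^1 = 2. Work downward with a_k = (k+1)(k+2) a_{k+2} / ((k - 2)(k + 2)):
  a_0 = (1)(2)(2) / ((0 - 2)(0 + 2)) = 4/(-4) = -1
Hence T_2(x) = 2 x^2 - 1.

T_2(x); series = 2 x^2 - 1


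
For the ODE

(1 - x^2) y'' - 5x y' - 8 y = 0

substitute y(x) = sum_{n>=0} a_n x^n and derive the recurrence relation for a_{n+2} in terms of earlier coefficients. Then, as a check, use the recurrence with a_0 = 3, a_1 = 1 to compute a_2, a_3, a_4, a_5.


Substitute y = sum_n a_n x^n.
(1 - 1 x^2) y'' contributes (n+2)(n+1) a_{n+2} - n(n-1) a_n at x^n.
-5 x y'(x) contributes -5 n a_n at x^n.
-8 y(x) contributes -8 a_n at x^n.
Matching x^n: (n+2)(n+1) a_{n+2} + (-n(n-1) - 5 n - 8) a_n = 0.
Thus a_{n+2} = (n(n-1) + 5 n + 8) / ((n+1)(n+2)) * a_n.

Check with a_0 = 3, a_1 = 1 (apply the recurrence for n = 0, 1, 2, 3): a_0 = 3, a_1 = 1, a_2 = 12, a_3 = 13/6, a_4 = 20, a_5 = 377/120.

a_(n+2) = (n(n-1) + 5 n + 8) / ((n+1)(n+2)) * a_n; check: a_0 = 3, a_1 = 1, a_2 = 12, a_3 = 13/6, a_4 = 20, a_5 = 377/120


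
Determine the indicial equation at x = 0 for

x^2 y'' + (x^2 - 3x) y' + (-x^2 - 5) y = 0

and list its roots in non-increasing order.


Divide by x^2 to reach normal form y'' + P_1(x) y' + P_2(x) y = 0 with P_1(x) = 1 - 3/x and P_2(x) = -1 - 5/x^2.
x = 0 is a singular point because the y'-coefficient 1 - 3/x has a pole at x = 0 and the y-coefficient -1 - 5/x^2 has a pole at x = 0.
It is a regular singular point because x P_1(x) = p(x) = x - 3 and x^2 P_2(x) = q(x) = -x^2 - 5 are polynomials, hence analytic at x = 0.
p(0) = -3,  q(0) = -5.
Indicial equation: r(r-1) + p(0) r + q(0) = 0, i.e. r^2 + (p(0) - 1) r + q(0) = 0, i.e. r^2 - 4 r - 5 = 0.
Discriminant: (-4)^2 - 4(-5) = 36, so r = (4 ± 6)/2.
Solving: r_1 = 5, r_2 = -1.

indicial: r^2 - 4 r - 5 = 0; roots r_1 = 5, r_2 = -1


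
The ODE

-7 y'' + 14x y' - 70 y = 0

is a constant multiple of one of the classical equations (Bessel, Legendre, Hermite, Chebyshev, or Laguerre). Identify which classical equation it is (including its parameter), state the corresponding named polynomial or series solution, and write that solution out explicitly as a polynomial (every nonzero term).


All three coefficients share the factor -7; dividing through by -7 gives  y'' - 2x y' + 10 y = 0.
This matches the Hermite equation y'' - 2x y' + 2n y = 0 with 2n = 10, so n = 5; the polynomial solution is H_5(x).
With y = sum_k a_k x^k, matching x^k gives (k+2)(k+1) a_{k+2} = 2(k - n) a_k = 2(k - 5) a_k. The right side vanishes at k = 5, so the series with the parity of 5 terminates at degree 5.
Standard normalization: leading coefficient of H_n is 2^n, so a_5 = 2^5 = 32. Work downward with a_k = (k+1)(k+2) a_{k+2} / (2(k - n)):
  a_3 = (4)(5)(32) / (2(3 - 5)) = 640/(-4) = -160
  a_1 = (2)(3)(-160) / (2(1 - 5)) = -960/(-8) = 120
Hence H_5(x) = 32 x^5 - 160 x^3 + 120 x.

H_5(x); series = 32 x^5 - 160 x^3 + 120 x


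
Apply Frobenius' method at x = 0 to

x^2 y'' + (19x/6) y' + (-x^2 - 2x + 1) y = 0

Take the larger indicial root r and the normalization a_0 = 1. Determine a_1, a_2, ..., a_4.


Write in Frobenius form y'' + (p(x)/x) y' + (q(x)/x^2) y = 0:
  p(x) = 19/6,  q(x) = -x^2 - 2x + 1.
Indicial equation: r(r-1) + (19/6) r + (1) = 0 -> roots r_1 = -2/3, r_2 = -3/2.
Take r = r_1 = -2/3. Let y(x) = x^r sum_{n>=0} a_n x^n with a_0 = 1.
Substitute y = x^r sum a_n x^n and match x^{r+n}. The recurrence is
  D(n) a_n - 2 a_{n-1} - 1 a_{n-2} = 0,  where D(n) = (r+n)(r+n-1) + (19/6)(r+n) + (1).
  a_n = [2 a_{n-1} + 1 a_{n-2}] / D(n).
Since the indicial polynomial factors as (r - r_1)(r - r_2), D(n) = (r_1 + n - r_1)(r_1 + n - r_2) = n(n + 5/6).
Evaluating step by step (a_0 = 1):
  n = 1: D(1) = 1(1 + 5/6) = 11/6; numerator = 2(1) = 2; a_1 = (2)/(11/6) = 12/11
  n = 2: D(2) = 2(2 + 5/6) = 17/3; numerator = 2(12/11) + 1(1) = 35/11; a_2 = (35/11)/(17/3) = 105/187
  n = 3: D(3) = 3(3 + 5/6) = 23/2; numerator = 2(105/187) + 1(12/11) = 414/187; a_3 = (414/187)/(23/2) = 36/187
  n = 4: D(4) = 4(4 + 5/6) = 58/3; numerator = 2(36/187) + 1(105/187) = 177/187; a_4 = (177/187)/(58/3) = 531/10846

r = -2/3; a_0 = 1; a_1 = 12/11; a_2 = 105/187; a_3 = 36/187; a_4 = 531/10846


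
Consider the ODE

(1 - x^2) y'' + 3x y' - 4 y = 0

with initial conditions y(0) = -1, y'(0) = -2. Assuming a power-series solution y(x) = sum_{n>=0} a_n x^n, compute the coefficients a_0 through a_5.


Ansatz: y(x) = sum_{n>=0} a_n x^n, so y'(x) = sum_{n>=1} n a_n x^(n-1) and y''(x) = sum_{n>=2} n(n-1) a_n x^(n-2).
Substitute into P(x) y'' + Q(x) y' + R(x) y = 0 with P(x) = 1 - x^2, Q(x) = 3x, R(x) = -4, and match powers of x.
Initial conditions: a_0 = -1, a_1 = -2.
Setting the coefficient of each power of x to zero and solving order by order (substituting the coefficients already found):
  x^0: 2 a_2 - 4 a_0 = 0  ->  2 a_2 = 4 a_0 = -4  ->  a_2 = -2
  x^1: 6 a_3 - a_1 = 0  ->  6 a_3 = a_1 = -2  ->  a_3 = -1/3
  x^2: 12 a_4 = 0  ->  a_4 = 0
  x^3: 20 a_5 - a_3 = 0  ->  20 a_5 = a_3 = -1/3  ->  a_5 = -1/60
Truncated series: y(x) = -1 - 2 x - 2 x^2 - (1/3) x^3 - (1/60) x^5 + O(x^6).

a_0 = -1; a_1 = -2; a_2 = -2; a_3 = -1/3; a_4 = 0; a_5 = -1/60


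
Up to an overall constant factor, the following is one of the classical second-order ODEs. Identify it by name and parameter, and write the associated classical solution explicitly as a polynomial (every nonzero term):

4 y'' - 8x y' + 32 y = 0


All three coefficients share the factor 4; dividing through by 4 gives  y'' - 2x y' + 8 y = 0.
This matches the Hermite equation y'' - 2x y' + 2n y = 0 with 2n = 8, so n = 4; the polynomial solution is H_4(x).
With y = sum_k a_k x^k, matching x^k gives (k+2)(k+1) a_{k+2} = 2(k - n) a_k = 2(k - 4) a_k. The right side vanishes at k = 4, so the series with the parity of 4 terminates at degree 4.
Standard normalization: leading coefficient of H_n is 2^n, so a_4 = 2^4 = 16. Work downward with a_k = (k+1)(k+2) a_{k+2} / (2(k - n)):
  a_2 = (3)(4)(16) / (2(2 - 4)) = 192/(-4) = -48
  a_0 = (1)(2)(-48) / (2(0 - 4)) = -96/(-8) = 12
Hence H_4(x) = 16 x^4 - 48 x^2 + 12.

H_4(x); series = 16 x^4 - 48 x^2 + 12


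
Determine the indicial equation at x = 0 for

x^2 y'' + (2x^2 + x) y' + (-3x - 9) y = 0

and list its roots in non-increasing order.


Divide by x^2 to reach normal form y'' + P_1(x) y' + P_2(x) y = 0 with P_1(x) = 2 + 1/x and P_2(x) = -3/x - 9/x^2.
x = 0 is a singular point because the y'-coefficient 2 + 1/x has a pole at x = 0 and the y-coefficient -3/x - 9/x^2 has a pole at x = 0.
It is a regular singular point because x P_1(x) = p(x) = 2x + 1 and x^2 P_2(x) = q(x) = -3x - 9 are polynomials, hence analytic at x = 0.
p(0) = 1,  q(0) = -9.
Indicial equation: r(r-1) + p(0) r + q(0) = 0, i.e. r^2 + (p(0) - 1) r + q(0) = 0, i.e. r^2 - 9 = 0.
Discriminant: (0)^2 - 4(-9) = 36, so r = (0 ± 6)/2.
Solving: r_1 = 3, r_2 = -3.

indicial: r^2 - 9 = 0; roots r_1 = 3, r_2 = -3


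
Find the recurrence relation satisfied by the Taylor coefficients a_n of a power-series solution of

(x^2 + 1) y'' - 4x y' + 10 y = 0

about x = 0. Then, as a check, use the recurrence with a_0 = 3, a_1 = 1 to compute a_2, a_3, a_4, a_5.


Substitute y = sum_n a_n x^n.
(1 + 1 x^2) y'' contributes (n+2)(n+1) a_{n+2} + n(n-1) a_n at x^n.
-4 x y'(x) contributes -4 n a_n at x^n.
10 y(x) contributes 10 a_n at x^n.
Matching x^n: (n+2)(n+1) a_{n+2} + (n(n-1) - 4 n + 10) a_n = 0.
Thus a_{n+2} = (-n(n-1) + 4 n - 10) / ((n+1)(n+2)) * a_n.

Check with a_0 = 3, a_1 = 1 (apply the recurrence for n = 0, 1, 2, 3): a_0 = 3, a_1 = 1, a_2 = -15, a_3 = -1, a_4 = 5, a_5 = 1/5.

a_(n+2) = (-n(n-1) + 4 n - 10) / ((n+1)(n+2)) * a_n; check: a_0 = 3, a_1 = 1, a_2 = -15, a_3 = -1, a_4 = 5, a_5 = 1/5


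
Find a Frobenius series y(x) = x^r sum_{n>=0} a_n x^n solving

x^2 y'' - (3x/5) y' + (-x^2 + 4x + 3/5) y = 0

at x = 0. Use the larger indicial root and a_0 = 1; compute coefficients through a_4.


Write in Frobenius form y'' + (p(x)/x) y' + (q(x)/x^2) y = 0:
  p(x) = -3/5,  q(x) = -x^2 + 4x + 3/5.
Indicial equation: r(r-1) + (-3/5) r + (3/5) = 0 -> roots r_1 = 1, r_2 = 3/5.
Take r = r_1 = 1. Let y(x) = x^r sum_{n>=0} a_n x^n with a_0 = 1.
Substitute y = x^r sum a_n x^n and match x^{r+n}. The recurrence is
  D(n) a_n + 4 a_{n-1} - 1 a_{n-2} = 0,  where D(n) = (r+n)(r+n-1) + (-3/5)(r+n) + (3/5).
  a_n = [-4 a_{n-1} + 1 a_{n-2}] / D(n).
Since the indicial polynomial factors as (r - r_1)(r - r_2), D(n) = (r_1 + n - r_1)(r_1 + n - r_2) = n(n + 2/5).
Evaluating step by step (a_0 = 1):
  n = 1: D(1) = 1(1 + 2/5) = 7/5; numerator = -4(1) = -4; a_1 = (-4)/(7/5) = -20/7
  n = 2: D(2) = 2(2 + 2/5) = 24/5; numerator = -4(-20/7) + 1(1) = 87/7; a_2 = (87/7)/(24/5) = 145/56
  n = 3: D(3) = 3(3 + 2/5) = 51/5; numerator = -4(145/56) + 1(-20/7) = -185/14; a_3 = (-185/14)/(51/5) = -925/714
  n = 4: D(4) = 4(4 + 2/5) = 88/5; numerator = -4(-925/714) + 1(145/56) = 22195/2856; a_4 = (22195/2856)/(88/5) = 110975/251328

r = 1; a_0 = 1; a_1 = -20/7; a_2 = 145/56; a_3 = -925/714; a_4 = 110975/251328


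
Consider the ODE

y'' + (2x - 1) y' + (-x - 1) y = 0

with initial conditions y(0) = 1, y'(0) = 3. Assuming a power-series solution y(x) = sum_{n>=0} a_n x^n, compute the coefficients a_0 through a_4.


Ansatz: y(x) = sum_{n>=0} a_n x^n, so y'(x) = sum_{n>=1} n a_n x^(n-1) and y''(x) = sum_{n>=2} n(n-1) a_n x^(n-2).
Substitute into P(x) y'' + Q(x) y' + R(x) y = 0 with P(x) = 1, Q(x) = 2x - 1, R(x) = -x - 1, and match powers of x.
Initial conditions: a_0 = 1, a_1 = 3.
Setting the coefficient of each power of x to zero and solving order by order (substituting the coefficients already found):
  x^0: 2 a_2 - a_1 - a_0 = 0  ->  2 a_2 = a_1 + a_0 = 4  ->  a_2 = 2
  x^1: 6 a_3 - 2 a_2 + a_1 - a_0 = 0  ->  6 a_3 = 2 a_2 - a_1 + a_0 = 2  ->  a_3 = 1/3
  x^2: 12 a_4 - 3 a_3 + 3 a_2 - a_1 = 0  ->  12 a_4 = 3 a_3 - 3 a_2 + a_1 = -2  ->  a_4 = -1/6
Truncated series: y(x) = 1 + 3 x + 2 x^2 + (1/3) x^3 - (1/6) x^4 + O(x^5).

a_0 = 1; a_1 = 3; a_2 = 2; a_3 = 1/3; a_4 = -1/6


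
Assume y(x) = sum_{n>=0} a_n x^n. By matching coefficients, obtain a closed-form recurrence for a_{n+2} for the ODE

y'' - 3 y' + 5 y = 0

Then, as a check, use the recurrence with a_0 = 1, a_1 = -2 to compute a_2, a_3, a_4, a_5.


Substitute y = sum_n a_n x^n.
y''(x) has coefficient (n+2)(n+1) a_{n+2} at x^n;
-3 y'(x) has coefficient -3 (n+1) a_{n+1} at x^n;
5 y(x) has coefficient 5 a_n at x^n.
Matching x^n: (n+2)(n+1) a_{n+2} - 3 (n+1) a_{n+1} + 5 a_n = 0.
Thus a_{n+2} = [3 (n+1) a_{n+1} - 5 a_n] / ((n+1)(n+2)).

Check with a_0 = 1, a_1 = -2 (apply the recurrence for n = 0, 1, 2, 3): a_0 = 1, a_1 = -2, a_2 = -11/2, a_3 = -23/6, a_4 = -7/12, a_5 = 73/120.

a_(n+2) = [3 (n+1) a_(n+1) - 5 a_n] / ((n+1)(n+2)); check: a_0 = 1, a_1 = -2, a_2 = -11/2, a_3 = -23/6, a_4 = -7/12, a_5 = 73/120


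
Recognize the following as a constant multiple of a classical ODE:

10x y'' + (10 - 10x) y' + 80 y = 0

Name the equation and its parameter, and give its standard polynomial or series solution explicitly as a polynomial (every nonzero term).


All three coefficients share the factor 10; dividing through by 10 gives  x y'' + (1 - x) y' + 8 y = 0.
This matches the Laguerre equation x y'' + (1 - x) y' + n y = 0 with n = 8; the polynomial solution is L_8(x).
With y = sum_k a_k x^k, matching x^k gives (k+1)k a_{k+1} + (k+1) a_{k+1} - k a_k + n a_k = 0, i.e. (k+1)^2 a_{k+1} = (k - n) a_k = (k - 8) a_k. The right side vanishes at k = 8, so the series terminates at degree 8.
Standard normalization L_n(0) = 1 gives a_0 = 1. Work upward with a_{k+1} = (k - 8) a_k / (k+1)^2:
  a_1 = (0 - 8)(1) / 1^2 = -8/1 = -8
  a_2 = (1 - 8)(-8) / 2^2 = 56/4 = 14
  a_3 = (2 - 8)(14) / 3^2 = -84/9 = -28/3
  a_4 = (3 - 8)(-28/3) / 4^2 = (140/3)/16 = 35/12
  a_5 = (4 - 8)(35/12) / 5^2 = (-35/3)/25 = -7/15
  a_6 = (5 - 8)(-7/15) / 6^2 = (7/5)/36 = 7/180
  a_7 = (6 - 8)(7/180) / 7^2 = (-7/90)/49 = -1/630
  a_8 = (7 - 8)(-1/630) / 8^2 = (1/630)/64 = 1/40320
Hence L_8(x) = x^8/40320 - x^7/630 + 7 x^6/180 - 7 x^5/15 + 35 x^4/12 - 28 x^3/3 + 14 x^2 - 8 x + 1.

L_8(x); series = x^8/40320 - x^7/630 + 7 x^6/180 - 7 x^5/15 + 35 x^4/12 - 28 x^3/3 + 14 x^2 - 8 x + 1


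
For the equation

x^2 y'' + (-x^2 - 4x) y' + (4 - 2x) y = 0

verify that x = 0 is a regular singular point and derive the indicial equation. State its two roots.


Divide by x^2 to reach normal form y'' + P_1(x) y' + P_2(x) y = 0 with P_1(x) = -1 - 4/x and P_2(x) = -2/x + 4/x^2.
x = 0 is a singular point because the y'-coefficient -1 - 4/x has a pole at x = 0 and the y-coefficient -2/x + 4/x^2 has a pole at x = 0.
It is a regular singular point because x P_1(x) = p(x) = -x - 4 and x^2 P_2(x) = q(x) = 4 - 2x are polynomials, hence analytic at x = 0.
p(0) = -4,  q(0) = 4.
Indicial equation: r(r-1) + p(0) r + q(0) = 0, i.e. r^2 + (p(0) - 1) r + q(0) = 0, i.e. r^2 - 5 r + 4 = 0.
Discriminant: (-5)^2 - 4(4) = 9, so r = (5 ± 3)/2.
Solving: r_1 = 4, r_2 = 1.

indicial: r^2 - 5 r + 4 = 0; roots r_1 = 4, r_2 = 1


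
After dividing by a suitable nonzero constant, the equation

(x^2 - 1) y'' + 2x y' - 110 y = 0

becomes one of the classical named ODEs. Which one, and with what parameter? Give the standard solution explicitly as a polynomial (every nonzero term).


All three coefficients share the factor -1; dividing through by -1 gives  (1 - x^2) y'' - 2x y' + 110 y = 0.
This matches the Legendre equation (1 - x^2) y'' - 2x y' + n(n+1) y = 0 (note the -2x y' term) with n(n+1) = 110, so n = 10; the polynomial solution is P_10(x).
With y = sum_k a_k x^k, matching x^k gives (k+2)(k+1) a_{k+2} = [k(k+1) - n(n+1)] a_k = (k - 10)(k + 11) a_k. The right side vanishes at k = 10, so the series with the parity of 10 terminates at degree 10.
Standard normalization (P_n(1) = 1): leading coefficient (2n)!/(2^n (n!)^2) = 2432902008176640000/(1024*13168189440000) = 46189/256, so a_10 = 46189/256. Work downward with a_k = (k+1)(k+2) a_{k+2} / ((k - 10)(k + 11)):
  a_8 = (9)(10)(46189/256) / ((8 - 10)(8 + 11)) = (2078505/128)/(-38) = -109395/256
  a_6 = (7)(8)(-109395/256) / ((6 - 10)(6 + 11)) = (-765765/32)/(-68) = 45045/128
  a_4 = (5)(6)(45045/128) / ((4 - 10)(4 + 11)) = (675675/64)/(-90) = -15015/128
  a_2 = (3)(4)(-15015/128) / ((2 - 10)(2 + 11)) = (-45045/32)/(-104) = 3465/256
  a_0 = (1)(2)(3465/256) / ((0 - 10)(0 + 11)) = (3465/128)/(-110) = -63/256
Hence P_10(x) = 46189 x^10/256 - 109395 x^8/256 + 45045 x^6/128 - 15015 x^4/128 + 3465 x^2/256 - 63/256.

P_10(x); series = 46189 x^10/256 - 109395 x^8/256 + 45045 x^6/128 - 15015 x^4/128 + 3465 x^2/256 - 63/256


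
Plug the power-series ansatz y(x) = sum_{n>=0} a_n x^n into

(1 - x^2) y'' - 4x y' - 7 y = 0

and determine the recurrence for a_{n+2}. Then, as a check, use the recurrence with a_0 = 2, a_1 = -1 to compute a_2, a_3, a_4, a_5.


Substitute y = sum_n a_n x^n.
(1 - 1 x^2) y'' contributes (n+2)(n+1) a_{n+2} - n(n-1) a_n at x^n.
-4 x y'(x) contributes -4 n a_n at x^n.
-7 y(x) contributes -7 a_n at x^n.
Matching x^n: (n+2)(n+1) a_{n+2} + (-n(n-1) - 4 n - 7) a_n = 0.
Thus a_{n+2} = (n(n-1) + 4 n + 7) / ((n+1)(n+2)) * a_n.

Check with a_0 = 2, a_1 = -1 (apply the recurrence for n = 0, 1, 2, 3): a_0 = 2, a_1 = -1, a_2 = 7, a_3 = -11/6, a_4 = 119/12, a_5 = -55/24.

a_(n+2) = (n(n-1) + 4 n + 7) / ((n+1)(n+2)) * a_n; check: a_0 = 2, a_1 = -1, a_2 = 7, a_3 = -11/6, a_4 = 119/12, a_5 = -55/24


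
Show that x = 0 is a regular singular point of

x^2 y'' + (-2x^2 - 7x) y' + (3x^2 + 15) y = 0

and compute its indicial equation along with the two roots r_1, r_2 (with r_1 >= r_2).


Divide by x^2 to reach normal form y'' + P_1(x) y' + P_2(x) y = 0 with P_1(x) = -2 - 7/x and P_2(x) = 3 + 15/x^2.
x = 0 is a singular point because the y'-coefficient -2 - 7/x has a pole at x = 0 and the y-coefficient 3 + 15/x^2 has a pole at x = 0.
It is a regular singular point because x P_1(x) = p(x) = -2x - 7 and x^2 P_2(x) = q(x) = 3x^2 + 15 are polynomials, hence analytic at x = 0.
p(0) = -7,  q(0) = 15.
Indicial equation: r(r-1) + p(0) r + q(0) = 0, i.e. r^2 + (p(0) - 1) r + q(0) = 0, i.e. r^2 - 8 r + 15 = 0.
Discriminant: (-8)^2 - 4(15) = 4, so r = (8 ± 2)/2.
Solving: r_1 = 5, r_2 = 3.

indicial: r^2 - 8 r + 15 = 0; roots r_1 = 5, r_2 = 3


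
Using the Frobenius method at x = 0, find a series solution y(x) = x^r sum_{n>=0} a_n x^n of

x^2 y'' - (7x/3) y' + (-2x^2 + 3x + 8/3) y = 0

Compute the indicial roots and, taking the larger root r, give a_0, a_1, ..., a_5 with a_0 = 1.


Write in Frobenius form y'' + (p(x)/x) y' + (q(x)/x^2) y = 0:
  p(x) = -7/3,  q(x) = -2x^2 + 3x + 8/3.
Indicial equation: r(r-1) + (-7/3) r + (8/3) = 0 -> roots r_1 = 2, r_2 = 4/3.
Take r = r_1 = 2. Let y(x) = x^r sum_{n>=0} a_n x^n with a_0 = 1.
Substitute y = x^r sum a_n x^n and match x^{r+n}. The recurrence is
  D(n) a_n + 3 a_{n-1} - 2 a_{n-2} = 0,  where D(n) = (r+n)(r+n-1) + (-7/3)(r+n) + (8/3).
  a_n = [-3 a_{n-1} + 2 a_{n-2}] / D(n).
Since the indicial polynomial factors as (r - r_1)(r - r_2), D(n) = (r_1 + n - r_1)(r_1 + n - r_2) = n(n + 2/3).
Evaluating step by step (a_0 = 1):
  n = 1: D(1) = 1(1 + 2/3) = 5/3; numerator = -3(1) = -3; a_1 = (-3)/(5/3) = -9/5
  n = 2: D(2) = 2(2 + 2/3) = 16/3; numerator = -3(-9/5) + 2(1) = 37/5; a_2 = (37/5)/(16/3) = 111/80
  n = 3: D(3) = 3(3 + 2/3) = 11; numerator = -3(111/80) + 2(-9/5) = -621/80; a_3 = (-621/80)/(11) = -621/880
  n = 4: D(4) = 4(4 + 2/3) = 56/3; numerator = -3(-621/880) + 2(111/80) = 861/176; a_4 = (861/176)/(56/3) = 369/1408
  n = 5: D(5) = 5(5 + 2/3) = 85/3; numerator = -3(369/1408) + 2(-621/880) = -15471/7040; a_5 = (-15471/7040)/(85/3) = -46413/598400

r = 2; a_0 = 1; a_1 = -9/5; a_2 = 111/80; a_3 = -621/880; a_4 = 369/1408; a_5 = -46413/598400


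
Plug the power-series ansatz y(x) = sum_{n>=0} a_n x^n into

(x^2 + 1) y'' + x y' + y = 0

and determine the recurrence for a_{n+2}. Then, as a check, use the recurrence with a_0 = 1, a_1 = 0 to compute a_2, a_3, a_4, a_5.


Substitute y = sum_n a_n x^n.
(1 + 1 x^2) y'' contributes (n+2)(n+1) a_{n+2} + n(n-1) a_n at x^n.
x y'(x) contributes n a_n at x^n.
y(x) contributes 1 a_n at x^n.
Matching x^n: (n+2)(n+1) a_{n+2} + (n(n-1) + n + 1) a_n = 0.
Thus a_{n+2} = (-n(n-1) - n - 1) / ((n+1)(n+2)) * a_n.

Check with a_0 = 1, a_1 = 0 (apply the recurrence for n = 0, 1, 2, 3): a_0 = 1, a_1 = 0, a_2 = -1/2, a_3 = 0, a_4 = 5/24, a_5 = 0.

a_(n+2) = (-n(n-1) - n - 1) / ((n+1)(n+2)) * a_n; check: a_0 = 1, a_1 = 0, a_2 = -1/2, a_3 = 0, a_4 = 5/24, a_5 = 0


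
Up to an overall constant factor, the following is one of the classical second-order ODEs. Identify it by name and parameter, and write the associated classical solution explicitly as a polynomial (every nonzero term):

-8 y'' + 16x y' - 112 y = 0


All three coefficients share the factor -8; dividing through by -8 gives  y'' - 2x y' + 14 y = 0.
This matches the Hermite equation y'' - 2x y' + 2n y = 0 with 2n = 14, so n = 7; the polynomial solution is H_7(x).
With y = sum_k a_k x^k, matching x^k gives (k+2)(k+1) a_{k+2} = 2(k - n) a_k = 2(k - 7) a_k. The right side vanishes at k = 7, so the series with the parity of 7 terminates at degree 7.
Standard normalization: leading coefficient of H_n is 2^n, so a_7 = 2^7 = 128. Work downward with a_k = (k+1)(k+2) a_{k+2} / (2(k - n)):
  a_5 = (6)(7)(128) / (2(5 - 7)) = 5376/(-4) = -1344
  a_3 = (4)(5)(-1344) / (2(3 - 7)) = -26880/(-8) = 3360
  a_1 = (2)(3)(3360) / (2(1 - 7)) = 20160/(-12) = -1680
Hence H_7(x) = 128 x^7 - 1344 x^5 + 3360 x^3 - 1680 x.

H_7(x); series = 128 x^7 - 1344 x^5 + 3360 x^3 - 1680 x


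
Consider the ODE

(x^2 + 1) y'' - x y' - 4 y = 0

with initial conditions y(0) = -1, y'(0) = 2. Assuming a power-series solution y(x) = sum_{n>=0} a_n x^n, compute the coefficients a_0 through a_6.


Ansatz: y(x) = sum_{n>=0} a_n x^n, so y'(x) = sum_{n>=1} n a_n x^(n-1) and y''(x) = sum_{n>=2} n(n-1) a_n x^(n-2).
Substitute into P(x) y'' + Q(x) y' + R(x) y = 0 with P(x) = x^2 + 1, Q(x) = -x, R(x) = -4, and match powers of x.
Initial conditions: a_0 = -1, a_1 = 2.
Setting the coefficient of each power of x to zero and solving order by order (substituting the coefficients already found):
  x^0: 2 a_2 - 4 a_0 = 0  ->  2 a_2 = 4 a_0 = -4  ->  a_2 = -2
  x^1: 6 a_3 - 5 a_1 = 0  ->  6 a_3 = 5 a_1 = 10  ->  a_3 = 5/3
  x^2: 12 a_4 - 4 a_2 = 0  ->  12 a_4 = 4 a_2 = -8  ->  a_4 = -2/3
  x^3: 20 a_5 - a_3 = 0  ->  20 a_5 = a_3 = 5/3  ->  a_5 = 1/12
  x^4: 30 a_6 + 4 a_4 = 0  ->  30 a_6 = -4 a_4 = 8/3  ->  a_6 = 4/45
Truncated series: y(x) = -1 + 2 x - 2 x^2 + (5/3) x^3 - (2/3) x^4 + (1/12) x^5 + (4/45) x^6 + O(x^7).

a_0 = -1; a_1 = 2; a_2 = -2; a_3 = 5/3; a_4 = -2/3; a_5 = 1/12; a_6 = 4/45
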